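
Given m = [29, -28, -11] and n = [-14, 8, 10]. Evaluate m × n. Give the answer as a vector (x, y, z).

(-192, -136, -160)

i: (-28)·10 - (-11)·8 = -280 - (-88) = -192
j: (-11)·(-14) - 29·10 = 154 - 290 = -136
k: 29·8 - (-28)·(-14) = 232 - 392 = -160
m × n = (-192, -136, -160)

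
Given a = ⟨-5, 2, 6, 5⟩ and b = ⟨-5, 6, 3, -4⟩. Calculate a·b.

a · b = (-5)·(-5) + 2·6 + 6·3 + 5·(-4) = 25 + 12 + 18 - 20 = 35

35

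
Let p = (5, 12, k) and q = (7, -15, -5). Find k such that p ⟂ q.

p · q = 5·7 + 12·(-15) + k·(-5) = -145 - 5k
Set equal to 0: -5k = 145, so k = -29.

-29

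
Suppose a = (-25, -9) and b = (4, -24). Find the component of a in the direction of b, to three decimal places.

4.768

a · b = (-25)·4 + (-9)·(-24) = -100 + 216 = 116
|b| = √(16 + 576) = √592 ≈ 24.3311
comp_b a = 116 / √592 ≈ 4.768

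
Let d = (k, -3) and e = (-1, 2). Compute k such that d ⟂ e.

d · e = k·(-1) + (-3)·2 = -6 - 1k
Set equal to 0: -1k = 6, so k = -6.

-6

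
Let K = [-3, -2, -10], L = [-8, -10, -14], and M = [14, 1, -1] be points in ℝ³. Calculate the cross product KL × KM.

(-60, -23, 121)

KL = (-5, -8, -4)
KM = (17, 3, 9)
i: (-8)·9 - (-4)·3 = -72 - (-12) = -60
j: (-4)·17 - (-5)·9 = -68 - (-45) = -23
k: (-5)·3 - (-8)·17 = -15 - (-136) = 121
KL × KM = (-60, -23, 121)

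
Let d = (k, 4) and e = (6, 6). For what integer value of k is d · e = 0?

-4

d · e = k·6 + 4·6 = 24 + 6k
Set equal to 0: 6k = -24, so k = -4.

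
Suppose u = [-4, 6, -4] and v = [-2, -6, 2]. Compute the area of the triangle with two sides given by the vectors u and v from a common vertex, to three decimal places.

20.591

i: 6·2 - (-4)·(-6) = 12 - 24 = -12
j: (-4)·(-2) - (-4)·2 = 8 - (-8) = 16
k: (-4)·(-6) - 6·(-2) = 24 - (-12) = 36
u × v = (-12, 16, 36)
|u × v| = √((-12)² + 16² + 36²) = √1696 ≈ 41.1825
area = ½ · 41.1825 ≈ 20.591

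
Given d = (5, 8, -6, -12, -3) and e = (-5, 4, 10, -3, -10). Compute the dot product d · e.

13

d · e = 5·(-5) + 8·4 + (-6)·10 + (-12)·(-3) + (-3)·(-10) = -25 + 32 - 60 + 36 + 30 = 13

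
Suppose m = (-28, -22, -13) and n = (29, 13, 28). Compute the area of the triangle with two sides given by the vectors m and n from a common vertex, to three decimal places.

331.864

i: (-22)·28 - (-13)·13 = -616 - (-169) = -447
j: (-13)·29 - (-28)·28 = -377 - (-784) = 407
k: (-28)·13 - (-22)·29 = -364 - (-638) = 274
m × n = (-447, 407, 274)
|m × n| = √((-447)² + 407² + 274²) = √440534 ≈ 663.7274
area = ½ · 663.7274 ≈ 331.864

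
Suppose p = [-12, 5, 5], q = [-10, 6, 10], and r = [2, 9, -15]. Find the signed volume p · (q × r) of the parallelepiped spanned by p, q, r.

q × r:
i: 6·(-15) - 10·9 = -90 - 90 = -180
j: 10·2 - (-10)·(-15) = 20 - 150 = -130
k: (-10)·9 - 6·2 = -90 - 12 = -102
q × r = (-180, -130, -102)
p · (q × r) = (-12)·(-180) + 5·(-130) + 5·(-102) = 2160 - 650 - 510 = 1000

1000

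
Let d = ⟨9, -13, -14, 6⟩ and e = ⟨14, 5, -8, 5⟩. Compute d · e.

203

d · e = 9·14 + (-13)·5 + (-14)·(-8) + 6·5 = 126 - 65 + 112 + 30 = 203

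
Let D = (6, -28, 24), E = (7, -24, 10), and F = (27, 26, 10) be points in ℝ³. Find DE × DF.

(700, -280, -30)

DE = (1, 4, -14)
DF = (21, 54, -14)
i: 4·(-14) - (-14)·54 = -56 - (-756) = 700
j: (-14)·21 - 1·(-14) = -294 - (-14) = -280
k: 1·54 - 4·21 = 54 - 84 = -30
DE × DF = (700, -280, -30)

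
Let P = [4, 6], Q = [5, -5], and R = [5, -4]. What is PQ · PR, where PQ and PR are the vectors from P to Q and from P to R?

PQ = Q − P = (1, -11)
PR = R − P = (1, -10)
PQ · PR = 1·1 + (-11)·(-10) = 1 + 110 = 111

111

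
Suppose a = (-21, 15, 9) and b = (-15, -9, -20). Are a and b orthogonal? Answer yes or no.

a · b = (-21)·(-15) + 15·(-9) + 9·(-20) = 315 - 135 - 180 = 0
Zero, so the vectors are orthogonal.

yes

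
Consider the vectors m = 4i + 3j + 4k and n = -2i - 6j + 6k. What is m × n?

i: 3·6 - 4·(-6) = 18 - (-24) = 42
j: 4·(-2) - 4·6 = -8 - 24 = -32
k: 4·(-6) - 3·(-2) = -24 - (-6) = -18
m × n = (42, -32, -18)

(42, -32, -18)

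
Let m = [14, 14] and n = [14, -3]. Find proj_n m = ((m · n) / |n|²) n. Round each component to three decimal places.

m · n = 14·14 + 14·(-3) = 196 - 42 = 154
|n|² = 196 + 9 = 205
proj_n m = (154/205) · (14, -3) ≈ (10.517, -2.254)

(10.517, -2.254)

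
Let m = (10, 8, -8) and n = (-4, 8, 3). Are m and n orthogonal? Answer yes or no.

yes

m · n = 10·(-4) + 8·8 + (-8)·3 = -40 + 64 - 24 = 0
Zero, so the vectors are orthogonal.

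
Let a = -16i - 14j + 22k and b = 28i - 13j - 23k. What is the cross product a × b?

i: (-14)·(-23) - 22·(-13) = 322 - (-286) = 608
j: 22·28 - (-16)·(-23) = 616 - 368 = 248
k: (-16)·(-13) - (-14)·28 = 208 - (-392) = 600
a × b = (608, 248, 600)

(608, 248, 600)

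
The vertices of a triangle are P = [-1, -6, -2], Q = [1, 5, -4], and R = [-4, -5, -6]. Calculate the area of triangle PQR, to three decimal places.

PQ = (2, 11, -2),  PR = (-3, 1, -4)
i: 11·(-4) - (-2)·1 = -44 - (-2) = -42
j: (-2)·(-3) - 2·(-4) = 6 - (-8) = 14
k: 2·1 - 11·(-3) = 2 - (-33) = 35
PQ × PR = (-42, 14, 35)
|PQ × PR| = √3185 ≈ 56.4358
area = ½ · 56.4358 ≈ 28.218

28.218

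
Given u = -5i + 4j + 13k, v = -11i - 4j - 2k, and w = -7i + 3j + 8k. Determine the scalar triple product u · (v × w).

-255

v × w:
i: (-4)·8 - (-2)·3 = -32 - (-6) = -26
j: (-2)·(-7) - (-11)·8 = 14 - (-88) = 102
k: (-11)·3 - (-4)·(-7) = -33 - 28 = -61
v × w = (-26, 102, -61)
u · (v × w) = (-5)·(-26) + 4·102 + 13·(-61) = 130 + 408 - 793 = -255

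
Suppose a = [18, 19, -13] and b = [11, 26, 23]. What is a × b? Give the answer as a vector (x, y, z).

(775, -557, 259)

i: 19·23 - (-13)·26 = 437 - (-338) = 775
j: (-13)·11 - 18·23 = -143 - 414 = -557
k: 18·26 - 19·11 = 468 - 209 = 259
a × b = (775, -557, 259)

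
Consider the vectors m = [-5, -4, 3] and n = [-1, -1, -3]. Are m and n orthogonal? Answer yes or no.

m · n = (-5)·(-1) + (-4)·(-1) + 3·(-3) = 5 + 4 - 9 = 0
Zero, so the vectors are orthogonal.

yes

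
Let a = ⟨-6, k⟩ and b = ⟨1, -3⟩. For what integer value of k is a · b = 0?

a · b = (-6)·1 + k·(-3) = -6 - 3k
Set equal to 0: -3k = 6, so k = -2.

-2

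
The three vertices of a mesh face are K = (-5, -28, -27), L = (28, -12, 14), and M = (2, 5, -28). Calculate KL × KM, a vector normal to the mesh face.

(-1369, 320, 977)

KL = (33, 16, 41)
KM = (7, 33, -1)
i: 16·(-1) - 41·33 = -16 - 1353 = -1369
j: 41·7 - 33·(-1) = 287 - (-33) = 320
k: 33·33 - 16·7 = 1089 - 112 = 977
KL × KM = (-1369, 320, 977)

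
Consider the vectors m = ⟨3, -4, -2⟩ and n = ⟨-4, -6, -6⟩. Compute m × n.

i: (-4)·(-6) - (-2)·(-6) = 24 - 12 = 12
j: (-2)·(-4) - 3·(-6) = 8 - (-18) = 26
k: 3·(-6) - (-4)·(-4) = -18 - 16 = -34
m × n = (12, 26, -34)

(12, 26, -34)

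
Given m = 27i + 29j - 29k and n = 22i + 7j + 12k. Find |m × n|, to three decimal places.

1196.096

i: 29·12 - (-29)·7 = 348 - (-203) = 551
j: (-29)·22 - 27·12 = -638 - 324 = -962
k: 27·7 - 29·22 = 189 - 638 = -449
m × n = (551, -962, -449)
|m × n| = √(551² + (-962)² + (-449)²) = √1430646 ≈ 1196.0961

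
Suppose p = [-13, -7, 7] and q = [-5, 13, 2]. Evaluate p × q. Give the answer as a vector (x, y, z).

(-105, -9, -204)

i: (-7)·2 - 7·13 = -14 - 91 = -105
j: 7·(-5) - (-13)·2 = -35 - (-26) = -9
k: (-13)·13 - (-7)·(-5) = -169 - 35 = -204
p × q = (-105, -9, -204)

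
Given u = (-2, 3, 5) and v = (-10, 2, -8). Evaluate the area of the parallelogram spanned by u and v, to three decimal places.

i: 3·(-8) - 5·2 = -24 - 10 = -34
j: 5·(-10) - (-2)·(-8) = -50 - 16 = -66
k: (-2)·2 - 3·(-10) = -4 - (-30) = 26
u × v = (-34, -66, 26)
|u × v| = √((-34)² + (-66)² + 26²) = √6188 ≈ 78.6638

78.664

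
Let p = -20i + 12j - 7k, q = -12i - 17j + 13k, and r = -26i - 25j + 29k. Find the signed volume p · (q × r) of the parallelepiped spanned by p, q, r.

q × r:
i: (-17)·29 - 13·(-25) = -493 - (-325) = -168
j: 13·(-26) - (-12)·29 = -338 - (-348) = 10
k: (-12)·(-25) - (-17)·(-26) = 300 - 442 = -142
q × r = (-168, 10, -142)
p · (q × r) = (-20)·(-168) + 12·10 + (-7)·(-142) = 3360 + 120 + 994 = 4474

4474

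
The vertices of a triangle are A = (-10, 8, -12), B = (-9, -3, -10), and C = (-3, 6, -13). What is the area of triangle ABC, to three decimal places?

38.971

AB = (1, -11, 2),  AC = (7, -2, -1)
i: (-11)·(-1) - 2·(-2) = 11 - (-4) = 15
j: 2·7 - 1·(-1) = 14 - (-1) = 15
k: 1·(-2) - (-11)·7 = -2 - (-77) = 75
AB × AC = (15, 15, 75)
|AB × AC| = √6075 ≈ 77.9423
area = ½ · 77.9423 ≈ 38.971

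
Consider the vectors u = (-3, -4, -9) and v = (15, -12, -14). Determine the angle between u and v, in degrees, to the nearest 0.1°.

58.2

u · v = (-3)·15 + (-4)·(-12) + (-9)·(-14) = -45 + 48 + 126 = 129
|u|² = 9 + 16 + 81 = 106,  |u| = √106 ≈ 10.295630
|v|² = 225 + 144 + 196 = 565,  |v| = √565 ≈ 23.769729
cos θ = 129 / (10.295630 · 23.769729) ≈ 0.52712
θ = arccos(0.52712) ≈ 58.2°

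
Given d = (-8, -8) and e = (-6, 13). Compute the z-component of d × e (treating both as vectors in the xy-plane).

-152

(-8)·13 - (-8)·(-6) = -104 - 48 = -152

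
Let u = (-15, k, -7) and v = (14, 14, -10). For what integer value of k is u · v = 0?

u · v = (-15)·14 + k·14 + (-7)·(-10) = -140 + 14k
Set equal to 0: 14k = 140, so k = 10.

10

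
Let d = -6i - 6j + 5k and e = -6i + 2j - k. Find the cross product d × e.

i: (-6)·(-1) - 5·2 = 6 - 10 = -4
j: 5·(-6) - (-6)·(-1) = -30 - 6 = -36
k: (-6)·2 - (-6)·(-6) = -12 - 36 = -48
d × e = (-4, -36, -48)

(-4, -36, -48)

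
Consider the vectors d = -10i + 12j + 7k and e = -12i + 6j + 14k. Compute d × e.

(126, 56, 84)

i: 12·14 - 7·6 = 168 - 42 = 126
j: 7·(-12) - (-10)·14 = -84 - (-140) = 56
k: (-10)·6 - 12·(-12) = -60 - (-144) = 84
d × e = (126, 56, 84)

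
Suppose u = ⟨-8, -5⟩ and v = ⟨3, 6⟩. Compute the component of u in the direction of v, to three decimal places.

-8.050

u · v = (-8)·3 + (-5)·6 = -24 - 30 = -54
|v| = √(9 + 36) = √45 ≈ 6.7082
comp_v u = -54 / √45 ≈ -8.050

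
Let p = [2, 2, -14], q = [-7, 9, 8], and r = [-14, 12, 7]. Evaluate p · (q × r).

-780

q × r:
i: 9·7 - 8·12 = 63 - 96 = -33
j: 8·(-14) - (-7)·7 = -112 - (-49) = -63
k: (-7)·12 - 9·(-14) = -84 - (-126) = 42
q × r = (-33, -63, 42)
p · (q × r) = 2·(-33) + 2·(-63) + (-14)·42 = -66 - 126 - 588 = -780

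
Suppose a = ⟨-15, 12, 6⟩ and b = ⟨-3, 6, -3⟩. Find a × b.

(-72, -63, -54)

i: 12·(-3) - 6·6 = -36 - 36 = -72
j: 6·(-3) - (-15)·(-3) = -18 - 45 = -63
k: (-15)·6 - 12·(-3) = -90 - (-36) = -54
a × b = (-72, -63, -54)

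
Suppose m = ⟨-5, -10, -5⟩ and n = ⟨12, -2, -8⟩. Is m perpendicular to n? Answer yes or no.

m · n = (-5)·12 + (-10)·(-2) + (-5)·(-8) = -60 + 20 + 40 = 0
Zero, so the vectors are orthogonal.

yes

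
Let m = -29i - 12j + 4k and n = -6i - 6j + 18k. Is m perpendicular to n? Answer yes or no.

no

m · n = (-29)·(-6) + (-12)·(-6) + 4·18 = 174 + 72 + 72 = 318
Nonzero, so the vectors are not orthogonal.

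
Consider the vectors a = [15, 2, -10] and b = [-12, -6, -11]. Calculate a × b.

(-82, 285, -66)

i: 2·(-11) - (-10)·(-6) = -22 - 60 = -82
j: (-10)·(-12) - 15·(-11) = 120 - (-165) = 285
k: 15·(-6) - 2·(-12) = -90 - (-24) = -66
a × b = (-82, 285, -66)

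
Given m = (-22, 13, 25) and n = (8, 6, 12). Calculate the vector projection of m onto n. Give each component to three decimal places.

(6.623, 4.967, 9.934)

m · n = (-22)·8 + 13·6 + 25·12 = -176 + 78 + 300 = 202
|n|² = 64 + 36 + 144 = 244
proj_n m = (202/244) · (8, 6, 12) ≈ (6.623, 4.967, 9.934)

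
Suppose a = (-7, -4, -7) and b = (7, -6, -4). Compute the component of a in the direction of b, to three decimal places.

a · b = (-7)·7 + (-4)·(-6) + (-7)·(-4) = -49 + 24 + 28 = 3
|b| = √(49 + 36 + 16) = √101 ≈ 10.0499
comp_b a = 3 / √101 ≈ 0.299

0.299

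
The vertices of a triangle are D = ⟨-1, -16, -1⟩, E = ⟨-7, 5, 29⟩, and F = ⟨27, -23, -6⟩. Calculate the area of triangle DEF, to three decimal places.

DE = (-6, 21, 30),  DF = (28, -7, -5)
i: 21·(-5) - 30·(-7) = -105 - (-210) = 105
j: 30·28 - (-6)·(-5) = 840 - 30 = 810
k: (-6)·(-7) - 21·28 = 42 - 588 = -546
DE × DF = (105, 810, -546)
|DE × DF| = √965241 ≈ 982.4668
area = ½ · 982.4668 ≈ 491.233

491.233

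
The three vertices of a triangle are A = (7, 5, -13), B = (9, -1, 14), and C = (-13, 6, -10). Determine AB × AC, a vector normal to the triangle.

(-45, -546, -118)

AB = (2, -6, 27)
AC = (-20, 1, 3)
i: (-6)·3 - 27·1 = -18 - 27 = -45
j: 27·(-20) - 2·3 = -540 - 6 = -546
k: 2·1 - (-6)·(-20) = 2 - 120 = -118
AB × AC = (-45, -546, -118)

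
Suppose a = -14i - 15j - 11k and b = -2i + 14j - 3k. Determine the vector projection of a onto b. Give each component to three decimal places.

(1.426, -9.981, 2.139)

a · b = (-14)·(-2) + (-15)·14 + (-11)·(-3) = 28 - 210 + 33 = -149
|b|² = 4 + 196 + 9 = 209
proj_b a = (-149/209) · (-2, 14, -3) ≈ (1.426, -9.981, 2.139)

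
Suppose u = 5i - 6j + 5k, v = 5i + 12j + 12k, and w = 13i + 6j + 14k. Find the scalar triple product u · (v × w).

v × w:
i: 12·14 - 12·6 = 168 - 72 = 96
j: 12·13 - 5·14 = 156 - 70 = 86
k: 5·6 - 12·13 = 30 - 156 = -126
v × w = (96, 86, -126)
u · (v × w) = 5·96 + (-6)·86 + 5·(-126) = 480 - 516 - 630 = -666

-666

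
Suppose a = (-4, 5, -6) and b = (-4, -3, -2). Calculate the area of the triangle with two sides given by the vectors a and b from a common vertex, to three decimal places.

i: 5·(-2) - (-6)·(-3) = -10 - 18 = -28
j: (-6)·(-4) - (-4)·(-2) = 24 - 8 = 16
k: (-4)·(-3) - 5·(-4) = 12 - (-20) = 32
a × b = (-28, 16, 32)
|a × b| = √((-28)² + 16² + 32²) = √2064 ≈ 45.4313
area = ½ · 45.4313 ≈ 22.716

22.716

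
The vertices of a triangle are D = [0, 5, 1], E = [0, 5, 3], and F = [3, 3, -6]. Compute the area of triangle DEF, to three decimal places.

3.606

DE = (0, 0, 2),  DF = (3, -2, -7)
i: 0·(-7) - 2·(-2) = 0 - (-4) = 4
j: 2·3 - 0·(-7) = 6 - 0 = 6
k: 0·(-2) - 0·3 = 0 - 0 = 0
DE × DF = (4, 6, 0)
|DE × DF| = √52 ≈ 7.2111
area = ½ · 7.2111 ≈ 3.606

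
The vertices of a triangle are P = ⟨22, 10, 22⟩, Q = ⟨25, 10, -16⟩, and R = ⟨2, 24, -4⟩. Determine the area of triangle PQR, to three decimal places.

PQ = (3, 0, -38),  PR = (-20, 14, -26)
i: 0·(-26) - (-38)·14 = 0 - (-532) = 532
j: (-38)·(-20) - 3·(-26) = 760 - (-78) = 838
k: 3·14 - 0·(-20) = 42 - 0 = 42
PQ × PR = (532, 838, 42)
|PQ × PR| = √987032 ≈ 993.4948
area = ½ · 993.4948 ≈ 496.747

496.747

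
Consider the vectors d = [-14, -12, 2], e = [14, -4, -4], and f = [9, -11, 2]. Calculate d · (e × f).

e × f:
i: (-4)·2 - (-4)·(-11) = -8 - 44 = -52
j: (-4)·9 - 14·2 = -36 - 28 = -64
k: 14·(-11) - (-4)·9 = -154 - (-36) = -118
e × f = (-52, -64, -118)
d · (e × f) = (-14)·(-52) + (-12)·(-64) + 2·(-118) = 728 + 768 - 236 = 1260

1260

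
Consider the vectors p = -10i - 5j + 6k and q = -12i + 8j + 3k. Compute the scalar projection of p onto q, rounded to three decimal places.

6.653

p · q = (-10)·(-12) + (-5)·8 + 6·3 = 120 - 40 + 18 = 98
|q| = √(144 + 64 + 9) = √217 ≈ 14.7309
comp_q p = 98 / √217 ≈ 6.653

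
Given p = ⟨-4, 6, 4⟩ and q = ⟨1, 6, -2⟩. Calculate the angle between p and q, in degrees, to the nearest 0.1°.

p · q = (-4)·1 + 6·6 + 4·(-2) = -4 + 36 - 8 = 24
|p|² = 16 + 36 + 16 = 68,  |p| = √68 ≈ 8.246211
|q|² = 1 + 36 + 4 = 41,  |q| = √41 ≈ 6.403124
cos θ = 24 / (8.246211 · 6.403124) ≈ 0.45453
θ = arccos(0.45453) ≈ 63.0°

63.0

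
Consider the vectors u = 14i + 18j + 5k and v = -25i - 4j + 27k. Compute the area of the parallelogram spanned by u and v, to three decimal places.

i: 18·27 - 5·(-4) = 486 - (-20) = 506
j: 5·(-25) - 14·27 = -125 - 378 = -503
k: 14·(-4) - 18·(-25) = -56 - (-450) = 394
u × v = (506, -503, 394)
|u × v| = √(506² + (-503)² + 394²) = √664281 ≈ 815.0344

815.034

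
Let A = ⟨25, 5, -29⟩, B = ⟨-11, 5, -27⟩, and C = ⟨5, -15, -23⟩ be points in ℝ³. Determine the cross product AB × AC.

(40, 176, 720)

AB = (-36, 0, 2)
AC = (-20, -20, 6)
i: 0·6 - 2·(-20) = 0 - (-40) = 40
j: 2·(-20) - (-36)·6 = -40 - (-216) = 176
k: (-36)·(-20) - 0·(-20) = 720 - 0 = 720
AB × AC = (40, 176, 720)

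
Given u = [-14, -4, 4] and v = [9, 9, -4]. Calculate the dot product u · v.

-178

u · v = (-14)·9 + (-4)·9 + 4·(-4) = -126 - 36 - 16 = -178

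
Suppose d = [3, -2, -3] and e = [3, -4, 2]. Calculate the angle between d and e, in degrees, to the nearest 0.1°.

64.2

d · e = 3·3 + (-2)·(-4) + (-3)·2 = 9 + 8 - 6 = 11
|d|² = 9 + 4 + 9 = 22,  |d| = √22 ≈ 4.690416
|e|² = 9 + 16 + 4 = 29,  |e| = √29 ≈ 5.385165
cos θ = 11 / (4.690416 · 5.385165) ≈ 0.43549
θ = arccos(0.43549) ≈ 64.2°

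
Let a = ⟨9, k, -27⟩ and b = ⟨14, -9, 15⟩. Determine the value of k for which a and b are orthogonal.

-31

a · b = 9·14 + k·(-9) + (-27)·15 = -279 - 9k
Set equal to 0: -9k = 279, so k = -31.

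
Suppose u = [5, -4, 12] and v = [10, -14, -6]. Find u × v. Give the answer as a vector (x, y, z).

(192, 150, -30)

i: (-4)·(-6) - 12·(-14) = 24 - (-168) = 192
j: 12·10 - 5·(-6) = 120 - (-30) = 150
k: 5·(-14) - (-4)·10 = -70 - (-40) = -30
u × v = (192, 150, -30)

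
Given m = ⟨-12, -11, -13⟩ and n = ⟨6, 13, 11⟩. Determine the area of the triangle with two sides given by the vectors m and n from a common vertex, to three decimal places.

57.706

i: (-11)·11 - (-13)·13 = -121 - (-169) = 48
j: (-13)·6 - (-12)·11 = -78 - (-132) = 54
k: (-12)·13 - (-11)·6 = -156 - (-66) = -90
m × n = (48, 54, -90)
|m × n| = √(48² + 54² + (-90)²) = √13320 ≈ 115.4123
area = ½ · 115.4123 ≈ 57.706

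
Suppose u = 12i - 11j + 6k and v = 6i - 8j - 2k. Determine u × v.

(70, 60, -30)

i: (-11)·(-2) - 6·(-8) = 22 - (-48) = 70
j: 6·6 - 12·(-2) = 36 - (-24) = 60
k: 12·(-8) - (-11)·6 = -96 - (-66) = -30
u × v = (70, 60, -30)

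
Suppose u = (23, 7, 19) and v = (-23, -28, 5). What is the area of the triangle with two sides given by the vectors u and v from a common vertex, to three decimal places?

i: 7·5 - 19·(-28) = 35 - (-532) = 567
j: 19·(-23) - 23·5 = -437 - 115 = -552
k: 23·(-28) - 7·(-23) = -644 - (-161) = -483
u × v = (567, -552, -483)
|u × v| = √(567² + (-552)² + (-483)²) = √859482 ≈ 927.0825
area = ½ · 927.0825 ≈ 463.541

463.541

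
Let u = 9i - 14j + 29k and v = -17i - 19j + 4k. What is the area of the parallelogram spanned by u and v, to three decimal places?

i: (-14)·4 - 29·(-19) = -56 - (-551) = 495
j: 29·(-17) - 9·4 = -493 - 36 = -529
k: 9·(-19) - (-14)·(-17) = -171 - 238 = -409
u × v = (495, -529, -409)
|u × v| = √(495² + (-529)² + (-409)²) = √692147 ≈ 831.9537

831.954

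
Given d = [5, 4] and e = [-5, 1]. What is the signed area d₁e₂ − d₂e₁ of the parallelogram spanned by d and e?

25

5·1 - 4·(-5) = 5 - (-20) = 25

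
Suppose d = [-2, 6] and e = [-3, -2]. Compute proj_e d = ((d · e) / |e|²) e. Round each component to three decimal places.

(1.385, 0.923)

d · e = (-2)·(-3) + 6·(-2) = 6 - 12 = -6
|e|² = 9 + 4 = 13
proj_e d = (-6/13) · (-3, -2) ≈ (1.385, 0.923)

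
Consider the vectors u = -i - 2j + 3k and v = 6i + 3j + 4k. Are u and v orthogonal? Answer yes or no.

yes

u · v = (-1)·6 + (-2)·3 + 3·4 = -6 - 6 + 12 = 0
Zero, so the vectors are orthogonal.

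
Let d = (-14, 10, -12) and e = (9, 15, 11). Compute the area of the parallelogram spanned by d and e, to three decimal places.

i: 10·11 - (-12)·15 = 110 - (-180) = 290
j: (-12)·9 - (-14)·11 = -108 - (-154) = 46
k: (-14)·15 - 10·9 = -210 - 90 = -300
d × e = (290, 46, -300)
|d × e| = √(290² + 46² + (-300)²) = √176216 ≈ 419.7809

419.781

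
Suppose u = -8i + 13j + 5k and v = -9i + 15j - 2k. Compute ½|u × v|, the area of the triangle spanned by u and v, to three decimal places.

59.015

i: 13·(-2) - 5·15 = -26 - 75 = -101
j: 5·(-9) - (-8)·(-2) = -45 - 16 = -61
k: (-8)·15 - 13·(-9) = -120 - (-117) = -3
u × v = (-101, -61, -3)
|u × v| = √((-101)² + (-61)² + (-3)²) = √13931 ≈ 118.0297
area = ½ · 118.0297 ≈ 59.015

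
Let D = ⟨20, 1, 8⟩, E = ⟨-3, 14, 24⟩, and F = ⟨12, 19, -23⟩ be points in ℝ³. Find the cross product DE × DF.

(-691, -841, -310)

DE = (-23, 13, 16)
DF = (-8, 18, -31)
i: 13·(-31) - 16·18 = -403 - 288 = -691
j: 16·(-8) - (-23)·(-31) = -128 - 713 = -841
k: (-23)·18 - 13·(-8) = -414 - (-104) = -310
DE × DF = (-691, -841, -310)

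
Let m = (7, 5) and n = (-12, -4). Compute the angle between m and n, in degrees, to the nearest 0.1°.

162.9

m · n = 7·(-12) + 5·(-4) = -84 - 20 = -104
|m|² = 49 + 25 = 74,  |m| = √74 ≈ 8.602325
|n|² = 144 + 16 = 160,  |n| = √160 ≈ 12.649111
cos θ = -104 / (8.602325 · 12.649111) ≈ -0.95578
θ = arccos(-0.95578) ≈ 162.9°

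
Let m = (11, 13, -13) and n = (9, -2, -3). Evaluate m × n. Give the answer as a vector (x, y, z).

i: 13·(-3) - (-13)·(-2) = -39 - 26 = -65
j: (-13)·9 - 11·(-3) = -117 - (-33) = -84
k: 11·(-2) - 13·9 = -22 - 117 = -139
m × n = (-65, -84, -139)

(-65, -84, -139)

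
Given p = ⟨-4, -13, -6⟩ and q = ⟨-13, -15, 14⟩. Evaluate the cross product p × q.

(-272, 134, -109)

i: (-13)·14 - (-6)·(-15) = -182 - 90 = -272
j: (-6)·(-13) - (-4)·14 = 78 - (-56) = 134
k: (-4)·(-15) - (-13)·(-13) = 60 - 169 = -109
p × q = (-272, 134, -109)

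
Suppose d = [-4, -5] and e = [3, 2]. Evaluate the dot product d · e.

d · e = (-4)·3 + (-5)·2 = -12 - 10 = -22

-22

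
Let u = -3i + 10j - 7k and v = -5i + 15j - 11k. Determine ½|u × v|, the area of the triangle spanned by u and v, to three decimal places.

i: 10·(-11) - (-7)·15 = -110 - (-105) = -5
j: (-7)·(-5) - (-3)·(-11) = 35 - 33 = 2
k: (-3)·15 - 10·(-5) = -45 - (-50) = 5
u × v = (-5, 2, 5)
|u × v| = √((-5)² + 2² + 5²) = √54 ≈ 7.3485
area = ½ · 7.3485 ≈ 3.674

3.674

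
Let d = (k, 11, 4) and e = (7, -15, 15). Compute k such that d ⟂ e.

d · e = k·7 + 11·(-15) + 4·15 = -105 + 7k
Set equal to 0: 7k = 105, so k = 15.

15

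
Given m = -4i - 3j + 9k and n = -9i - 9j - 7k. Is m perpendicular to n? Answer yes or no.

m · n = (-4)·(-9) + (-3)·(-9) + 9·(-7) = 36 + 27 - 63 = 0
Zero, so the vectors are orthogonal.

yes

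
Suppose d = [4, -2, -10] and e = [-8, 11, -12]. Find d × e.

i: (-2)·(-12) - (-10)·11 = 24 - (-110) = 134
j: (-10)·(-8) - 4·(-12) = 80 - (-48) = 128
k: 4·11 - (-2)·(-8) = 44 - 16 = 28
d × e = (134, 128, 28)

(134, 128, 28)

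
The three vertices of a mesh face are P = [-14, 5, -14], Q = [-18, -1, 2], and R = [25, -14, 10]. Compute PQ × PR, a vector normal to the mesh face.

(160, 720, 310)

PQ = (-4, -6, 16)
PR = (39, -19, 24)
i: (-6)·24 - 16·(-19) = -144 - (-304) = 160
j: 16·39 - (-4)·24 = 624 - (-96) = 720
k: (-4)·(-19) - (-6)·39 = 76 - (-234) = 310
PQ × PR = (160, 720, 310)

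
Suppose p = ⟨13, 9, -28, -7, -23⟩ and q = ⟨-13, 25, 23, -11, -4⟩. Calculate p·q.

-419

p · q = 13·(-13) + 9·25 + (-28)·23 + (-7)·(-11) + (-23)·(-4) = -169 + 225 - 644 + 77 + 92 = -419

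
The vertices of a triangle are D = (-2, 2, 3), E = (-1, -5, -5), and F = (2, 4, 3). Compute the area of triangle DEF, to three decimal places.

DE = (1, -7, -8),  DF = (4, 2, 0)
i: (-7)·0 - (-8)·2 = 0 - (-16) = 16
j: (-8)·4 - 1·0 = -32 - 0 = -32
k: 1·2 - (-7)·4 = 2 - (-28) = 30
DE × DF = (16, -32, 30)
|DE × DF| = √2180 ≈ 46.6905
area = ½ · 46.6905 ≈ 23.345

23.345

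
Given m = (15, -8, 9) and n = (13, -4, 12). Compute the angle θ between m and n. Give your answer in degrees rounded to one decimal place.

m · n = 15·13 + (-8)·(-4) + 9·12 = 195 + 32 + 108 = 335
|m|² = 225 + 64 + 81 = 370,  |m| = √370 ≈ 19.235384
|n|² = 169 + 16 + 144 = 329,  |n| = √329 ≈ 18.138357
cos θ = 335 / (19.235384 · 18.138357) ≈ 0.96017
θ = arccos(0.96017) ≈ 16.2°

16.2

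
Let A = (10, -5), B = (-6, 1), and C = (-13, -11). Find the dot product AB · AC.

AB = B − A = (-16, 6)
AC = C − A = (-23, -6)
AB · AC = (-16)·(-23) + 6·(-6) = 368 - 36 = 332

332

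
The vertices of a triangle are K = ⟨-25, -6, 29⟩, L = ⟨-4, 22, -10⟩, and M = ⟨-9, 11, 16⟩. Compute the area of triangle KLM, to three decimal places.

KL = (21, 28, -39),  KM = (16, 17, -13)
i: 28·(-13) - (-39)·17 = -364 - (-663) = 299
j: (-39)·16 - 21·(-13) = -624 - (-273) = -351
k: 21·17 - 28·16 = 357 - 448 = -91
KL × KM = (299, -351, -91)
|KL × KM| = √220883 ≈ 469.9819
area = ½ · 469.9819 ≈ 234.991

234.991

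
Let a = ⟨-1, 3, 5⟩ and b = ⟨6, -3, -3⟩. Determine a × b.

i: 3·(-3) - 5·(-3) = -9 - (-15) = 6
j: 5·6 - (-1)·(-3) = 30 - 3 = 27
k: (-1)·(-3) - 3·6 = 3 - 18 = -15
a × b = (6, 27, -15)

(6, 27, -15)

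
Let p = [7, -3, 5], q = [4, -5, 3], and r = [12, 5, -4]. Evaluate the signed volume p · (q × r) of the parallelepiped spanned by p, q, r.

279

q × r:
i: (-5)·(-4) - 3·5 = 20 - 15 = 5
j: 3·12 - 4·(-4) = 36 - (-16) = 52
k: 4·5 - (-5)·12 = 20 - (-60) = 80
q × r = (5, 52, 80)
p · (q × r) = 7·5 + (-3)·52 + 5·80 = 35 - 156 + 400 = 279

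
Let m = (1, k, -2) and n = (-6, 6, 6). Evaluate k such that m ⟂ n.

3

m · n = 1·(-6) + k·6 + (-2)·6 = -18 + 6k
Set equal to 0: 6k = 18, so k = 3.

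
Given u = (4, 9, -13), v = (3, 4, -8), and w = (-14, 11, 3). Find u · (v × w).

170

v × w:
i: 4·3 - (-8)·11 = 12 - (-88) = 100
j: (-8)·(-14) - 3·3 = 112 - 9 = 103
k: 3·11 - 4·(-14) = 33 - (-56) = 89
v × w = (100, 103, 89)
u · (v × w) = 4·100 + 9·103 + (-13)·89 = 400 + 927 - 1157 = 170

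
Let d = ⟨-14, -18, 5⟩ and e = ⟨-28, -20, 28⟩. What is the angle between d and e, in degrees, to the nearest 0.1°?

30.5

d · e = (-14)·(-28) + (-18)·(-20) + 5·28 = 392 + 360 + 140 = 892
|d|² = 196 + 324 + 25 = 545,  |d| = √545 ≈ 23.345235
|e|² = 784 + 400 + 784 = 1968,  |e| = √1968 ≈ 44.362146
cos θ = 892 / (23.345235 · 44.362146) ≈ 0.86130
θ = arccos(0.86130) ≈ 30.5°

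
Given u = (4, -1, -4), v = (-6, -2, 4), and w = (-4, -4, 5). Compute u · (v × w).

v × w:
i: (-2)·5 - 4·(-4) = -10 - (-16) = 6
j: 4·(-4) - (-6)·5 = -16 - (-30) = 14
k: (-6)·(-4) - (-2)·(-4) = 24 - 8 = 16
v × w = (6, 14, 16)
u · (v × w) = 4·6 + (-1)·14 + (-4)·16 = 24 - 14 - 64 = -54

-54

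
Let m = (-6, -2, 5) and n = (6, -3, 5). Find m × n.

(5, 60, 30)

i: (-2)·5 - 5·(-3) = -10 - (-15) = 5
j: 5·6 - (-6)·5 = 30 - (-30) = 60
k: (-6)·(-3) - (-2)·6 = 18 - (-12) = 30
m × n = (5, 60, 30)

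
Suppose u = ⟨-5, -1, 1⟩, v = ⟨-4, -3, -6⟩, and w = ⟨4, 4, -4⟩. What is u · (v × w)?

-144

v × w:
i: (-3)·(-4) - (-6)·4 = 12 - (-24) = 36
j: (-6)·4 - (-4)·(-4) = -24 - 16 = -40
k: (-4)·4 - (-3)·4 = -16 - (-12) = -4
v × w = (36, -40, -4)
u · (v × w) = (-5)·36 + (-1)·(-40) + 1·(-4) = -180 + 40 - 4 = -144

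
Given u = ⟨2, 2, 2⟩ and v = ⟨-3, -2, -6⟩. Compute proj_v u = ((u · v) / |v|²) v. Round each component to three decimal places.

(1.347, 0.898, 2.694)

u · v = 2·(-3) + 2·(-2) + 2·(-6) = -6 - 4 - 12 = -22
|v|² = 9 + 4 + 36 = 49
proj_v u = (-22/49) · (-3, -2, -6) ≈ (1.347, 0.898, 2.694)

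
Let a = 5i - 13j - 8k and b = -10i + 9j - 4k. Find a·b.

-135

a · b = 5·(-10) + (-13)·9 + (-8)·(-4) = -50 - 117 + 32 = -135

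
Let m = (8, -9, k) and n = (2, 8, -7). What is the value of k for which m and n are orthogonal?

-8

m · n = 8·2 + (-9)·8 + k·(-7) = -56 - 7k
Set equal to 0: -7k = 56, so k = -8.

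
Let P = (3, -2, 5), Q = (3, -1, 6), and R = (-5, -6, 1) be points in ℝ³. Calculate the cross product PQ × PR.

PQ = (0, 1, 1)
PR = (-8, -4, -4)
i: 1·(-4) - 1·(-4) = -4 - (-4) = 0
j: 1·(-8) - 0·(-4) = -8 - 0 = -8
k: 0·(-4) - 1·(-8) = 0 - (-8) = 8
PQ × PR = (0, -8, 8)

(0, -8, 8)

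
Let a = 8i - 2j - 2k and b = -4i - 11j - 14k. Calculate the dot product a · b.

a · b = 8·(-4) + (-2)·(-11) + (-2)·(-14) = -32 + 22 + 28 = 18

18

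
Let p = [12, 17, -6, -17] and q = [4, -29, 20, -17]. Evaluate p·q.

-276

p · q = 12·4 + 17·(-29) + (-6)·20 + (-17)·(-17) = 48 - 493 - 120 + 289 = -276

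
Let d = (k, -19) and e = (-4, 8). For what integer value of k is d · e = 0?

d · e = k·(-4) + (-19)·8 = -152 - 4k
Set equal to 0: -4k = 152, so k = -38.

-38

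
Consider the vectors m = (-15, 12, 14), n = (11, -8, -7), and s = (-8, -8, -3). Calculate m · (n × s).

-580

n × s:
i: (-8)·(-3) - (-7)·(-8) = 24 - 56 = -32
j: (-7)·(-8) - 11·(-3) = 56 - (-33) = 89
k: 11·(-8) - (-8)·(-8) = -88 - 64 = -152
n × s = (-32, 89, -152)
m · (n × s) = (-15)·(-32) + 12·89 + 14·(-152) = 480 + 1068 - 2128 = -580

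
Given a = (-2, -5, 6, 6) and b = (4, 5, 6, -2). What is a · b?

a · b = (-2)·4 + (-5)·5 + 6·6 + 6·(-2) = -8 - 25 + 36 - 12 = -9

-9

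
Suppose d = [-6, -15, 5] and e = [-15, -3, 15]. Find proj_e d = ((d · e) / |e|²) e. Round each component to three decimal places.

d · e = (-6)·(-15) + (-15)·(-3) + 5·15 = 90 + 45 + 75 = 210
|e|² = 225 + 9 + 225 = 459
proj_e d = (210/459) · (-15, -3, 15) ≈ (-6.863, -1.373, 6.863)

(-6.863, -1.373, 6.863)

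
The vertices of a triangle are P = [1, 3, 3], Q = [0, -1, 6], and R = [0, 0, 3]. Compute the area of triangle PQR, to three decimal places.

4.770

PQ = (-1, -4, 3),  PR = (-1, -3, 0)
i: (-4)·0 - 3·(-3) = 0 - (-9) = 9
j: 3·(-1) - (-1)·0 = -3 - 0 = -3
k: (-1)·(-3) - (-4)·(-1) = 3 - 4 = -1
PQ × PR = (9, -3, -1)
|PQ × PR| = √91 ≈ 9.5394
area = ½ · 9.5394 ≈ 4.770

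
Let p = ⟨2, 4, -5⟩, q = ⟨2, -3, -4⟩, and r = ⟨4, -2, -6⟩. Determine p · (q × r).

q × r:
i: (-3)·(-6) - (-4)·(-2) = 18 - 8 = 10
j: (-4)·4 - 2·(-6) = -16 - (-12) = -4
k: 2·(-2) - (-3)·4 = -4 - (-12) = 8
q × r = (10, -4, 8)
p · (q × r) = 2·10 + 4·(-4) + (-5)·8 = 20 - 16 - 40 = -36

-36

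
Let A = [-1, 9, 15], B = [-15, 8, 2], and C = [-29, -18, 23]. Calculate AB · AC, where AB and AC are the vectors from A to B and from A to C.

315

AB = B − A = (-14, -1, -13)
AC = C − A = (-28, -27, 8)
AB · AC = (-14)·(-28) + (-1)·(-27) + (-13)·8 = 392 + 27 - 104 = 315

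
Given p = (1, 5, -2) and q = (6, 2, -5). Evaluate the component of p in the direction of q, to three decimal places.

p · q = 1·6 + 5·2 + (-2)·(-5) = 6 + 10 + 10 = 26
|q| = √(36 + 4 + 25) = √65 ≈ 8.0623
comp_q p = 26 / √65 ≈ 3.225

3.225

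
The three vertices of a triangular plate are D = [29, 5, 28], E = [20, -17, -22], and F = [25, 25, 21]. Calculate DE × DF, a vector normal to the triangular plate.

DE = (-9, -22, -50)
DF = (-4, 20, -7)
i: (-22)·(-7) - (-50)·20 = 154 - (-1000) = 1154
j: (-50)·(-4) - (-9)·(-7) = 200 - 63 = 137
k: (-9)·20 - (-22)·(-4) = -180 - 88 = -268
DE × DF = (1154, 137, -268)

(1154, 137, -268)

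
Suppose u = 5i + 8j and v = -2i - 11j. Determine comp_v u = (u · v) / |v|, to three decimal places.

u · v = 5·(-2) + 8·(-11) = -10 - 88 = -98
|v| = √(4 + 121) = √125 ≈ 11.1803
comp_v u = -98 / √125 ≈ -8.765

-8.765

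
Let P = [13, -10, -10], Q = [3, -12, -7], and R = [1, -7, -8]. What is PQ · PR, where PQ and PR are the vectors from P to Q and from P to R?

120

PQ = Q − P = (-10, -2, 3)
PR = R − P = (-12, 3, 2)
PQ · PR = (-10)·(-12) + (-2)·3 + 3·2 = 120 - 6 + 6 = 120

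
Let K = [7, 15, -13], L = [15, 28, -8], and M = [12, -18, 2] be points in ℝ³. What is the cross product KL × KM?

KL = (8, 13, 5)
KM = (5, -33, 15)
i: 13·15 - 5·(-33) = 195 - (-165) = 360
j: 5·5 - 8·15 = 25 - 120 = -95
k: 8·(-33) - 13·5 = -264 - 65 = -329
KL × KM = (360, -95, -329)

(360, -95, -329)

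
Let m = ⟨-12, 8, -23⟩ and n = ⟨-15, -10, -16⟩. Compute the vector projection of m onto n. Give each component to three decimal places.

(-12.083, -8.055, -12.888)

m · n = (-12)·(-15) + 8·(-10) + (-23)·(-16) = 180 - 80 + 368 = 468
|n|² = 225 + 100 + 256 = 581
proj_n m = (468/581) · (-15, -10, -16) ≈ (-12.083, -8.055, -12.888)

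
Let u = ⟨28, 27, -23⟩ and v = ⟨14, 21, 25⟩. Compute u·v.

u · v = 28·14 + 27·21 + (-23)·25 = 392 + 567 - 575 = 384

384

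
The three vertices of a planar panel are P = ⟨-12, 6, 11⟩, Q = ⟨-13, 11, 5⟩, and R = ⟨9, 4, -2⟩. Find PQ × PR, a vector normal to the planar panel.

(-77, -139, -103)

PQ = (-1, 5, -6)
PR = (21, -2, -13)
i: 5·(-13) - (-6)·(-2) = -65 - 12 = -77
j: (-6)·21 - (-1)·(-13) = -126 - 13 = -139
k: (-1)·(-2) - 5·21 = 2 - 105 = -103
PQ × PR = (-77, -139, -103)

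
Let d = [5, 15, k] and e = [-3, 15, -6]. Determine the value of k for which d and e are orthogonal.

d · e = 5·(-3) + 15·15 + k·(-6) = 210 - 6k
Set equal to 0: -6k = -210, so k = 35.

35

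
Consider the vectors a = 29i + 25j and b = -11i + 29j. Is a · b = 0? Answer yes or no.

a · b = 29·(-11) + 25·29 = -319 + 725 = 406
Nonzero, so the vectors are not orthogonal.

no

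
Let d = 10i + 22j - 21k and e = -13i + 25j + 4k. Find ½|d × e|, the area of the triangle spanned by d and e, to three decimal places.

423.484

i: 22·4 - (-21)·25 = 88 - (-525) = 613
j: (-21)·(-13) - 10·4 = 273 - 40 = 233
k: 10·25 - 22·(-13) = 250 - (-286) = 536
d × e = (613, 233, 536)
|d × e| = √(613² + 233² + 536²) = √717354 ≈ 846.9675
area = ½ · 846.9675 ≈ 423.484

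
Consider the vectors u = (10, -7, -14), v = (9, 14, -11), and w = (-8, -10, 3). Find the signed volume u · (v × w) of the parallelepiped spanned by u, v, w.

-1415

v × w:
i: 14·3 - (-11)·(-10) = 42 - 110 = -68
j: (-11)·(-8) - 9·3 = 88 - 27 = 61
k: 9·(-10) - 14·(-8) = -90 - (-112) = 22
v × w = (-68, 61, 22)
u · (v × w) = 10·(-68) + (-7)·61 + (-14)·22 = -680 - 427 - 308 = -1415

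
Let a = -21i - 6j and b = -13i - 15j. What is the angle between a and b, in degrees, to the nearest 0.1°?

33.1

a · b = (-21)·(-13) + (-6)·(-15) = 273 + 90 = 363
|a|² = 441 + 36 = 477,  |a| = √477 ≈ 21.840330
|b|² = 169 + 225 = 394,  |b| = √394 ≈ 19.849433
cos θ = 363 / (21.840330 · 19.849433) ≈ 0.83734
θ = arccos(0.83734) ≈ 33.1°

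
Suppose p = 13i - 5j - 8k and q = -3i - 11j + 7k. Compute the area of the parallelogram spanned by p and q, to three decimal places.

211.145

i: (-5)·7 - (-8)·(-11) = -35 - 88 = -123
j: (-8)·(-3) - 13·7 = 24 - 91 = -67
k: 13·(-11) - (-5)·(-3) = -143 - 15 = -158
p × q = (-123, -67, -158)
|p × q| = √((-123)² + (-67)² + (-158)²) = √44582 ≈ 211.1445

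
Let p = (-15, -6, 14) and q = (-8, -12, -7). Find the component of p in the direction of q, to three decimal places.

5.864

p · q = (-15)·(-8) + (-6)·(-12) + 14·(-7) = 120 + 72 - 98 = 94
|q| = √(64 + 144 + 49) = √257 ≈ 16.0312
comp_q p = 94 / √257 ≈ 5.864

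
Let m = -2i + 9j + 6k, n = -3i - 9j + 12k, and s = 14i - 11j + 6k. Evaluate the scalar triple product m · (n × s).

2472

n × s:
i: (-9)·6 - 12·(-11) = -54 - (-132) = 78
j: 12·14 - (-3)·6 = 168 - (-18) = 186
k: (-3)·(-11) - (-9)·14 = 33 - (-126) = 159
n × s = (78, 186, 159)
m · (n × s) = (-2)·78 + 9·186 + 6·159 = -156 + 1674 + 954 = 2472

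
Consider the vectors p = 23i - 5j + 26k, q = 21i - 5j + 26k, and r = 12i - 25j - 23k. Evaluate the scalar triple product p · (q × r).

1530

q × r:
i: (-5)·(-23) - 26·(-25) = 115 - (-650) = 765
j: 26·12 - 21·(-23) = 312 - (-483) = 795
k: 21·(-25) - (-5)·12 = -525 - (-60) = -465
q × r = (765, 795, -465)
p · (q × r) = 23·765 + (-5)·795 + 26·(-465) = 17595 - 3975 - 12090 = 1530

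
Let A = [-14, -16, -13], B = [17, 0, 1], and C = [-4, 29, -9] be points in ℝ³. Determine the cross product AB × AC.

AB = (31, 16, 14)
AC = (10, 45, 4)
i: 16·4 - 14·45 = 64 - 630 = -566
j: 14·10 - 31·4 = 140 - 124 = 16
k: 31·45 - 16·10 = 1395 - 160 = 1235
AB × AC = (-566, 16, 1235)

(-566, 16, 1235)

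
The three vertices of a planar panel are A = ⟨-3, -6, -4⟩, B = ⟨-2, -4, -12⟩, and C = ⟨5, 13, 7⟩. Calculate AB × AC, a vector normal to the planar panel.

(174, -75, 3)

AB = (1, 2, -8)
AC = (8, 19, 11)
i: 2·11 - (-8)·19 = 22 - (-152) = 174
j: (-8)·8 - 1·11 = -64 - 11 = -75
k: 1·19 - 2·8 = 19 - 16 = 3
AB × AC = (174, -75, 3)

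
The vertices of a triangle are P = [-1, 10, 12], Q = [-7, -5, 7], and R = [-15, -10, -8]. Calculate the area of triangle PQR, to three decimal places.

112.472

PQ = (-6, -15, -5),  PR = (-14, -20, -20)
i: (-15)·(-20) - (-5)·(-20) = 300 - 100 = 200
j: (-5)·(-14) - (-6)·(-20) = 70 - 120 = -50
k: (-6)·(-20) - (-15)·(-14) = 120 - 210 = -90
PQ × PR = (200, -50, -90)
|PQ × PR| = √50600 ≈ 224.9444
area = ½ · 224.9444 ≈ 112.472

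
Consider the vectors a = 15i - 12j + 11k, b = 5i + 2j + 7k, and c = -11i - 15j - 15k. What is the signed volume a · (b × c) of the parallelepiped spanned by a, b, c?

566

b × c:
i: 2·(-15) - 7·(-15) = -30 - (-105) = 75
j: 7·(-11) - 5·(-15) = -77 - (-75) = -2
k: 5·(-15) - 2·(-11) = -75 - (-22) = -53
b × c = (75, -2, -53)
a · (b × c) = 15·75 + (-12)·(-2) + 11·(-53) = 1125 + 24 - 583 = 566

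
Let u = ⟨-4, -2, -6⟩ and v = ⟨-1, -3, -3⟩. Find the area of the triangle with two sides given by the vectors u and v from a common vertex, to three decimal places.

i: (-2)·(-3) - (-6)·(-3) = 6 - 18 = -12
j: (-6)·(-1) - (-4)·(-3) = 6 - 12 = -6
k: (-4)·(-3) - (-2)·(-1) = 12 - 2 = 10
u × v = (-12, -6, 10)
|u × v| = √((-12)² + (-6)² + 10²) = √280 ≈ 16.7332
area = ½ · 16.7332 ≈ 8.367

8.367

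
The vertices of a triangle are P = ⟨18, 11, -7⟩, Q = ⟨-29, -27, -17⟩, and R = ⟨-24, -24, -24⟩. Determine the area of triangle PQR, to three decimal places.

241.691

PQ = (-47, -38, -10),  PR = (-42, -35, -17)
i: (-38)·(-17) - (-10)·(-35) = 646 - 350 = 296
j: (-10)·(-42) - (-47)·(-17) = 420 - 799 = -379
k: (-47)·(-35) - (-38)·(-42) = 1645 - 1596 = 49
PQ × PR = (296, -379, 49)
|PQ × PR| = √233658 ≈ 483.3818
area = ½ · 483.3818 ≈ 241.691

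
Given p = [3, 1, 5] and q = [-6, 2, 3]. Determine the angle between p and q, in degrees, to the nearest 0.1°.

p · q = 3·(-6) + 1·2 + 5·3 = -18 + 2 + 15 = -1
|p|² = 9 + 1 + 25 = 35,  |p| = √35 ≈ 5.916080
|q|² = 36 + 4 + 9 = 49,  |q| = √49 ≈ 7.000000
cos θ = -1 / (5.916080 · 7.000000) ≈ -0.02415
θ = arccos(-0.02415) ≈ 91.4°

91.4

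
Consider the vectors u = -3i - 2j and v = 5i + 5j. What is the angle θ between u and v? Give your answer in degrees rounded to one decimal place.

u · v = (-3)·5 + (-2)·5 = -15 - 10 = -25
|u|² = 9 + 4 = 13,  |u| = √13 ≈ 3.605551
|v|² = 25 + 25 = 50,  |v| = √50 ≈ 7.071068
cos θ = -25 / (3.605551 · 7.071068) ≈ -0.98058
θ = arccos(-0.98058) ≈ 168.7°

168.7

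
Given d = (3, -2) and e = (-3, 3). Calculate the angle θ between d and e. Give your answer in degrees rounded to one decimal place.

d · e = 3·(-3) + (-2)·3 = -9 - 6 = -15
|d|² = 9 + 4 = 13,  |d| = √13 ≈ 3.605551
|e|² = 9 + 9 = 18,  |e| = √18 ≈ 4.242641
cos θ = -15 / (3.605551 · 4.242641) ≈ -0.98058
θ = arccos(-0.98058) ≈ 168.7°

168.7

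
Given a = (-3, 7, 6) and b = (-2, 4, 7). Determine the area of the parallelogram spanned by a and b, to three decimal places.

i: 7·7 - 6·4 = 49 - 24 = 25
j: 6·(-2) - (-3)·7 = -12 - (-21) = 9
k: (-3)·4 - 7·(-2) = -12 - (-14) = 2
a × b = (25, 9, 2)
|a × b| = √(25² + 9² + 2²) = √710 ≈ 26.6458

26.646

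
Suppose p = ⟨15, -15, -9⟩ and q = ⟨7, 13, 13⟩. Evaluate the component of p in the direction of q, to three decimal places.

p · q = 15·7 + (-15)·13 + (-9)·13 = 105 - 195 - 117 = -207
|q| = √(49 + 169 + 169) = √387 ≈ 19.6723
comp_q p = -207 / √387 ≈ -10.522

-10.522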